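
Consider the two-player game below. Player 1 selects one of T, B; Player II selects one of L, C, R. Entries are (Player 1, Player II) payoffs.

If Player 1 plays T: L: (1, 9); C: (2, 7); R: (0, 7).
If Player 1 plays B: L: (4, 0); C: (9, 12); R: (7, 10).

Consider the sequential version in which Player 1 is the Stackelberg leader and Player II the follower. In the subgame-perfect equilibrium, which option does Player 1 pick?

Backward induction with Player 1 moving first.
- T: BR = L, leader payoff 1.
- B: BR = C, leader payoff 9.
Maximizing over 1, 9, Player 1 chooses B. Subgame-perfect outcome: (B, C) with payoffs (9, 12).

B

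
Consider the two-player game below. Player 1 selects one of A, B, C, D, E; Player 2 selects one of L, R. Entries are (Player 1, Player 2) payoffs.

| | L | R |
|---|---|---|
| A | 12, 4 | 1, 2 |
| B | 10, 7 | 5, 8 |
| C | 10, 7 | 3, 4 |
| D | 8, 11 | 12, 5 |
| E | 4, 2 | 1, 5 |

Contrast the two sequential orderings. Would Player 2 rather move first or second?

first

If Player 1 leads: Player 2's best replies are A→L, B→R, C→L, D→L, E→R; Player 1's induced payoffs 12, 5, 10, 8, 1; outcome (A, L), payoffs (12, 4).
If Player 2 leads: Player 1's best replies are L→A, R→D; Player 2's induced payoffs 4, 5; outcome (D, R), payoffs (12, 5).
Player 2 gets 5 moving first and 4 moving second, so Player 2 prefers to move first.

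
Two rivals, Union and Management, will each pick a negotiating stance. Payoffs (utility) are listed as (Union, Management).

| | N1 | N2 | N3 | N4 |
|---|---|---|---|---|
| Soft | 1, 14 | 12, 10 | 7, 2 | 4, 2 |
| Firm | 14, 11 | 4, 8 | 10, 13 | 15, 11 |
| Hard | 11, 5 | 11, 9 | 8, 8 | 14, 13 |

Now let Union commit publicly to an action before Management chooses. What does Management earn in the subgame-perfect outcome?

Solve by backward induction (Union leads).
- Soft → Management plays N1 (best of 14, 10, 2, 2); Union gets 1.
- Firm → Management plays N3 (best of 11, 8, 13, 11); Union gets 10.
- Hard → Management plays N4 (best of 5, 9, 8, 13); Union gets 14.
Maximizing over 1, 10, 14, Union chooses Hard. Subgame-perfect outcome: (Hard, N4) with payoffs (14, 13).

13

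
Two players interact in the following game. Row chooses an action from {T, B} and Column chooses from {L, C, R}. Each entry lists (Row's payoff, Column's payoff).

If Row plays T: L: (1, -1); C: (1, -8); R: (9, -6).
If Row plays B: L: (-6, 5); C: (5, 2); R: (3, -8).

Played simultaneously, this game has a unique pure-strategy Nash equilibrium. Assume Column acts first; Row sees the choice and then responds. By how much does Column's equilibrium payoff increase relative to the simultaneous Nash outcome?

3

Work backward from Row's decision.
- L: Row compares 1, -6 and picks T; Column would get -1.
- C: Row compares 1, 5 and picks B; Column would get 2.
- R: Row compares 9, 3 and picks T; Column would get -6.
Maximizing over -1, 2, -6, Column chooses C. Subgame-perfect outcome: (B, C) with payoffs (5, 2).
Now find the simultaneous Nash equilibrium.
Row's best replies: L→T; C→B; R→T.
Column's best replies: T→L; B→L.
The unique mutual best reply is (T, L), giving (1, -1).
Column's commitment gain: 2 − -1 = 3.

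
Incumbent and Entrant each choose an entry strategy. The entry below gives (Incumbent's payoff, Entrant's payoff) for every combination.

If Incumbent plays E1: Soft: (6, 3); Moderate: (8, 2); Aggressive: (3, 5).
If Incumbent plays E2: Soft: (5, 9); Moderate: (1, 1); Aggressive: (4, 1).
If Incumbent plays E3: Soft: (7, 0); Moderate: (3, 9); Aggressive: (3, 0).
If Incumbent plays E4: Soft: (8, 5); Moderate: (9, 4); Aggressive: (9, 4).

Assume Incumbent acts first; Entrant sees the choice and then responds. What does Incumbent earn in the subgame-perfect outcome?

8

Entrant best-responds to each possible Incumbent move:
- E1: Entrant compares 3, 2, 5 and picks Aggressive; Incumbent would get 3.
- E2: Entrant compares 9, 1, 1 and picks Soft; Incumbent would get 5.
- E3: Entrant compares 0, 9, 0 and picks Moderate; Incumbent would get 3.
- E4: Entrant compares 5, 4, 4 and picks Soft; Incumbent would get 8.
Among 3, 5, 3, 8, the best is 8 at E4. Subgame-perfect outcome: (E4, Soft) with payoffs (8, 5).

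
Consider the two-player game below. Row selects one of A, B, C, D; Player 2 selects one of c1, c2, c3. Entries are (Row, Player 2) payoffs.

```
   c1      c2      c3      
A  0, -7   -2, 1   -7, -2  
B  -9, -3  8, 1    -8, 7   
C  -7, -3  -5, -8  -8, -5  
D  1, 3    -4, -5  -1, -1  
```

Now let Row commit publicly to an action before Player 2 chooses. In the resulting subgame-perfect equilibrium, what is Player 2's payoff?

3

Solve by backward induction (Row leads).
- A: Player 2 compares -7, 1, -2 and picks c2; Row would get -2.
- B: Player 2 compares -3, 1, 7 and picks c3; Row would get -8.
- C: Player 2 compares -3, -8, -5 and picks c1; Row would get -7.
- D: Player 2 compares 3, -5, -1 and picks c1; Row would get 1.
Row's induced payoffs are -2, -8, -7, 1, so Row commits to D. Subgame-perfect outcome: (D, c1) with payoffs (1, 3).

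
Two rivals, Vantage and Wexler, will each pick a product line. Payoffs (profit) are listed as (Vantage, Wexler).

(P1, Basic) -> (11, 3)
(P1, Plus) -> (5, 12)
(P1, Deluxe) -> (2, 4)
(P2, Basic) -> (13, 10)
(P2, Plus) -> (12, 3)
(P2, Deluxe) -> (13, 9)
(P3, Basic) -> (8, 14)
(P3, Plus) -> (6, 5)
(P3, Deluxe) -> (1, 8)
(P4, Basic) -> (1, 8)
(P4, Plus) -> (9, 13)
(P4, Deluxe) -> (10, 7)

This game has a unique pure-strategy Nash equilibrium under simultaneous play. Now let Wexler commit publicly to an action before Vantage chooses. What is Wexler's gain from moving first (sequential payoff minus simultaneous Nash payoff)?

Solve by backward induction (Wexler leads).
- Basic: Vantage compares 11, 13, 8, 1 and picks P2; Wexler would get 10.
- Plus: Vantage compares 5, 12, 6, 9 and picks P2; Wexler would get 3.
- Deluxe: Vantage compares 2, 13, 1, 10 and picks P2; Wexler would get 9.
Wexler's induced payoffs are 10, 3, 9, so Wexler commits to Basic. Subgame-perfect outcome: (P2, Basic) with payoffs (13, 10).
Under simultaneous play:
Vantage's best replies: Basic→P2; Plus→P2; Deluxe→P2.
Wexler's best replies: P1→Plus; P2→Basic; P3→Basic; P4→Plus.
The unique mutual best reply is (P2, Basic), giving (13, 10).
Wexler's commitment gain: 10 − 10 = 0.

0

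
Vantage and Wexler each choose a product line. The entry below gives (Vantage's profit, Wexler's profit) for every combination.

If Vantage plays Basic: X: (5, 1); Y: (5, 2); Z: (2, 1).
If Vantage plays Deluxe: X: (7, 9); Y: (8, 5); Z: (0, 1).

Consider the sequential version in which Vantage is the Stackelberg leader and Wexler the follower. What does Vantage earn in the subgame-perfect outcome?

7

Work backward from Wexler's decision.
- Basic: Wexler compares 1, 2, 1 and picks Y; Vantage would get 5.
- Deluxe: Wexler compares 9, 5, 1 and picks X; Vantage would get 7.
Maximizing over 5, 7, Vantage chooses Deluxe. Subgame-perfect outcome: (Deluxe, X) with payoffs (7, 9).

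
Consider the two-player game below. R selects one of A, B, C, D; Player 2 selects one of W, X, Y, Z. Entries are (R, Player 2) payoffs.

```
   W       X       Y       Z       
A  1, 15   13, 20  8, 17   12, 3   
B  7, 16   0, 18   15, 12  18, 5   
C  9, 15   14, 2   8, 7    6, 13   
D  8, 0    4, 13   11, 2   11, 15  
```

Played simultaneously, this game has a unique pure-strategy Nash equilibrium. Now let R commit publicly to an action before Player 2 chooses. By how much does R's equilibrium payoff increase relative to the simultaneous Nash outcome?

Player 2 best-responds to each possible R move:
- A: Player 2 compares 15, 20, 17, 3 and picks X; R would get 13.
- B: Player 2 compares 16, 18, 12, 5 and picks X; R would get 0.
- C: Player 2 compares 15, 2, 7, 13 and picks W; R would get 9.
- D: Player 2 compares 0, 13, 2, 15 and picks Z; R would get 11.
R's induced payoffs are 13, 0, 9, 11, so R commits to A. Subgame-perfect outcome: (A, X) with payoffs (13, 20).
Now find the simultaneous Nash equilibrium.
R's best replies: W→C; X→C; Y→B; Z→B.
Player 2's best replies: A→X; B→X; C→W; D→Z.
The unique mutual best reply is (C, W), giving (9, 15).
R's commitment gain: 13 − 9 = 4.

4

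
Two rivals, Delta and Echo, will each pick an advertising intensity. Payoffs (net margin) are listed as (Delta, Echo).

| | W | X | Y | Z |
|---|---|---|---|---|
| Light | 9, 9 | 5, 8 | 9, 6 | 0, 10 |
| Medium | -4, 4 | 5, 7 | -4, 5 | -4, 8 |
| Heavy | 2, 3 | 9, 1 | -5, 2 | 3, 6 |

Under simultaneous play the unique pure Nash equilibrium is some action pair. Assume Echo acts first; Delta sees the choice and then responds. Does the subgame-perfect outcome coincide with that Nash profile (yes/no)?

Work backward from Delta's decision.
- W: Delta compares 9, -4, 2 and picks Light; Echo would get 9.
- X: Delta compares 5, 5, 9 and picks Heavy; Echo would get 1.
- Y: Delta compares 9, -4, -5 and picks Light; Echo would get 6.
- Z: Delta compares 0, -4, 3 and picks Heavy; Echo would get 6.
Echo's induced payoffs are 9, 1, 6, 6, so Echo commits to W. Subgame-perfect outcome: (Light, W) with payoffs (9, 9).
For the simultaneous game, intersect best replies.
Delta's best replies: W→Light; X→Heavy; Y→Light; Z→Heavy.
Echo's best replies: Light→Z; Medium→Z; Heavy→Z.
Only (Heavy, Z) has each player best-responding; Nash payoffs (3, 6).
Sequential outcome (Light, W) differs from the Nash profile (Heavy, Z).

no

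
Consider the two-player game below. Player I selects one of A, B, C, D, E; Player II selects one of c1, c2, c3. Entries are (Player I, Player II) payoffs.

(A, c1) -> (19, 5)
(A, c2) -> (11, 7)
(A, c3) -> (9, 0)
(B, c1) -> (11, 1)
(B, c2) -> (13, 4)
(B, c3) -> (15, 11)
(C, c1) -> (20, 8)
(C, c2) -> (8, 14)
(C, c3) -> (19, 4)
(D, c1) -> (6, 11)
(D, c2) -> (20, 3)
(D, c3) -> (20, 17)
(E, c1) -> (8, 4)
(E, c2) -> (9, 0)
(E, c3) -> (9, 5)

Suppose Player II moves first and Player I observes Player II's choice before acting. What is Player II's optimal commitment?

c3

Backward induction with Player II moving first.
- c1 → Player I plays C (best of 19, 11, 20, 6, 8); Player II gets 8.
- c2 → Player I plays D (best of 11, 13, 8, 20, 9); Player II gets 3.
- c3 → Player I plays D (best of 9, 15, 19, 20, 9); Player II gets 17.
Player II's induced payoffs are 8, 3, 17, so Player II commits to c3. Subgame-perfect outcome: (D, c3) with payoffs (20, 17).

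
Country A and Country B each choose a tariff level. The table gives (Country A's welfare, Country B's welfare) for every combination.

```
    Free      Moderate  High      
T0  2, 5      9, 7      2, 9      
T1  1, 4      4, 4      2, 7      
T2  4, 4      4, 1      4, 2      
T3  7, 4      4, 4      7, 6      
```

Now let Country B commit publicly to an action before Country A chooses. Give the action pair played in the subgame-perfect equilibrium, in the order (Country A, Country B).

(T0, Moderate)

Backward induction with Country B moving first.
- Free: Country A compares 2, 1, 4, 7 and picks T3; Country B would get 4.
- Moderate: Country A compares 9, 4, 4, 4 and picks T0; Country B would get 7.
- High: Country A compares 2, 2, 4, 7 and picks T3; Country B would get 6.
Maximizing over 4, 7, 6, Country B chooses Moderate. Subgame-perfect outcome: (T0, Moderate) with payoffs (9, 7).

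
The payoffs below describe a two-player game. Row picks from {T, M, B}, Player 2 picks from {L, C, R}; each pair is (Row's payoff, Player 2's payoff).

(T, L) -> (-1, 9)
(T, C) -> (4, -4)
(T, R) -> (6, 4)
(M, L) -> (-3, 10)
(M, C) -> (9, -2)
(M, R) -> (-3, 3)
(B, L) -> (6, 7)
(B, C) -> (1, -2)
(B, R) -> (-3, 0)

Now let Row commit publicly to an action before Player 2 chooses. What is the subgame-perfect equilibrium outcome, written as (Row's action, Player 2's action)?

(B, L)

Backward induction with Row moving first.
- T → Player 2 plays L (best of 9, -4, 4); Row gets -1.
- M → Player 2 plays L (best of 10, -2, 3); Row gets -3.
- B → Player 2 plays L (best of 7, -2, 0); Row gets 6.
Row's induced payoffs are -1, -3, 6, so Row commits to B. Subgame-perfect outcome: (B, L) with payoffs (6, 7).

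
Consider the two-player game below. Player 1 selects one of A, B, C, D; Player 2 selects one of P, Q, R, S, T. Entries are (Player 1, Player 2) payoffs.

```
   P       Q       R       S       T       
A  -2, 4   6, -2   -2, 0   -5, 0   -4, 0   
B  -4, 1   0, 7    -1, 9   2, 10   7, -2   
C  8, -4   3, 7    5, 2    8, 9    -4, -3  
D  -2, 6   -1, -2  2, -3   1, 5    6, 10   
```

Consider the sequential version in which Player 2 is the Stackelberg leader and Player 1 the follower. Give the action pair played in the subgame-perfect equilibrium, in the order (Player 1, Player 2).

(C, S)

Backward induction with Player 2 moving first.
- P → Player 1 plays C (best of -2, -4, 8, -2); Player 2 gets -4.
- Q → Player 1 plays A (best of 6, 0, 3, -1); Player 2 gets -2.
- R → Player 1 plays C (best of -2, -1, 5, 2); Player 2 gets 2.
- S → Player 1 plays C (best of -5, 2, 8, 1); Player 2 gets 9.
- T → Player 1 plays B (best of -4, 7, -4, 6); Player 2 gets -2.
Maximizing over -4, -2, 2, 9, -2, Player 2 chooses S. Subgame-perfect outcome: (C, S) with payoffs (8, 9).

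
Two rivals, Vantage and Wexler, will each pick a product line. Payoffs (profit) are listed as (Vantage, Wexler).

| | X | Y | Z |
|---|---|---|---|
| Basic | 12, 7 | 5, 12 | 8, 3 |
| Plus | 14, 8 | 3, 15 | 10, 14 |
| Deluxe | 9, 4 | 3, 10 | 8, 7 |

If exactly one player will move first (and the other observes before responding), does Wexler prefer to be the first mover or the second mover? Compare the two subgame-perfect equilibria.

first

If Vantage leads: Wexler's best replies are Basic→Y, Plus→Y, Deluxe→Y; Vantage's induced payoffs 5, 3, 3; outcome (Basic, Y), payoffs (5, 12).
If Wexler leads: Vantage's best replies are X→Plus, Y→Basic, Z→Plus; Wexler's induced payoffs 8, 12, 14; outcome (Plus, Z), payoffs (10, 14).
Wexler gets 14 moving first and 12 moving second, so Wexler prefers to move first.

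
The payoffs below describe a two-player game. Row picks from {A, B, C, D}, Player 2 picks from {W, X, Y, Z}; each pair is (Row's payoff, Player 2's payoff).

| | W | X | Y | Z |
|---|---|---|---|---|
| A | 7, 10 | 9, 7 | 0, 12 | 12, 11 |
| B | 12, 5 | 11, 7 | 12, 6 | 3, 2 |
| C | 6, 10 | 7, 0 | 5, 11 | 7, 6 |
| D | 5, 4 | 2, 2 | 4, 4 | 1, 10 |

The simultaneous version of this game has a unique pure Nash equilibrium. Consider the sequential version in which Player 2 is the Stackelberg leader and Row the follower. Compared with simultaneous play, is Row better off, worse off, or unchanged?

Work backward from Row's decision.
- W: BR = B, leader payoff 5.
- X: BR = B, leader payoff 7.
- Y: BR = B, leader payoff 6.
- Z: BR = A, leader payoff 11.
Maximizing over 5, 7, 6, 11, Player 2 chooses Z. Subgame-perfect outcome: (A, Z) with payoffs (12, 11).
Now find the simultaneous Nash equilibrium.
Row's best replies: W→B; X→B; Y→B; Z→A.
Player 2's best replies: A→Y; B→X; C→Y; D→Z.
The unique mutual best reply is (B, X), giving (11, 7).
Row earns 12 sequentially versus 11 at the Nash outcome: better off.

better off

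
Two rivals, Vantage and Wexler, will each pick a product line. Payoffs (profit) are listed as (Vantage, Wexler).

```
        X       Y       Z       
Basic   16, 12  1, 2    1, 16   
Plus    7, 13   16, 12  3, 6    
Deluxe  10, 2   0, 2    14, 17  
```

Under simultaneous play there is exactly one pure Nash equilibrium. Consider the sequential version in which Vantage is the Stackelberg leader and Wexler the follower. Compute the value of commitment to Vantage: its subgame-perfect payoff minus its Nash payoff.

0

Backward induction with Vantage moving first.
- Basic: Wexler compares 12, 2, 16 and picks Z; Vantage would get 1.
- Plus: Wexler compares 13, 12, 6 and picks X; Vantage would get 7.
- Deluxe: Wexler compares 2, 2, 17 and picks Z; Vantage would get 14.
Maximizing over 1, 7, 14, Vantage chooses Deluxe. Subgame-perfect outcome: (Deluxe, Z) with payoffs (14, 17).
For the simultaneous game, intersect best replies.
Vantage's best replies: X→Basic; Y→Plus; Z→Deluxe.
Wexler's best replies: Basic→Z; Plus→X; Deluxe→Z.
Only (Deluxe, Z) has each player best-responding; Nash payoffs (14, 17).
Vantage's commitment gain: 14 − 14 = 0.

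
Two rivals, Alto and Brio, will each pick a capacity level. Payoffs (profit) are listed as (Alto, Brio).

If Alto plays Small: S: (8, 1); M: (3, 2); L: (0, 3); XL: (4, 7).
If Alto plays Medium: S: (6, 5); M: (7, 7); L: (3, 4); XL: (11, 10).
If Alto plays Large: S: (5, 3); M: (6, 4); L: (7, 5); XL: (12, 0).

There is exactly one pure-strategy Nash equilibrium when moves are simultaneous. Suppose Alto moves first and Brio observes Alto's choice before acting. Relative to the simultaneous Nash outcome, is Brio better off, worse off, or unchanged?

better off

Solve by backward induction (Alto leads).
- Small: BR = XL, leader payoff 4.
- Medium: BR = XL, leader payoff 11.
- Large: BR = L, leader payoff 7.
Among 4, 11, 7, the best is 11 at Medium. Subgame-perfect outcome: (Medium, XL) with payoffs (11, 10).
For the simultaneous game, intersect best replies.
Alto's best replies: S→Small; M→Medium; L→Large; XL→Large.
Brio's best replies: Small→XL; Medium→XL; Large→L.
Only (Large, L) has each player best-responding; Nash payoffs (7, 5).
Brio earns 10 sequentially versus 5 at the Nash outcome: better off.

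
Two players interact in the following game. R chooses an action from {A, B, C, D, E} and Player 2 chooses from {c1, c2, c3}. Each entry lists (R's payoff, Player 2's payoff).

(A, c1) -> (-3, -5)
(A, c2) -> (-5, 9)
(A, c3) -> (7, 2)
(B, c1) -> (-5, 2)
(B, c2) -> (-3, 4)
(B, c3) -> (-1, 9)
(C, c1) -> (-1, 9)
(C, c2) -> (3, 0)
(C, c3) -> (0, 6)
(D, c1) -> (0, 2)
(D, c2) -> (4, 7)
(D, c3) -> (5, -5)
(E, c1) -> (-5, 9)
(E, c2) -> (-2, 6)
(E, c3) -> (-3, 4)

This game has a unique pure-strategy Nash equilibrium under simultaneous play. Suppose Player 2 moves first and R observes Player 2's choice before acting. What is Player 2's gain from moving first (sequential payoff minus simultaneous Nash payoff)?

0

Backward induction with Player 2 moving first.
- c1: BR = D, leader payoff 2.
- c2: BR = D, leader payoff 7.
- c3: BR = A, leader payoff 2.
Among 2, 7, 2, the best is 7 at c2. Subgame-perfect outcome: (D, c2) with payoffs (4, 7).
For the simultaneous game, intersect best replies.
R's best replies: c1→D; c2→D; c3→A.
Player 2's best replies: A→c2; B→c3; C→c1; D→c2; E→c1.
Only (D, c2) has each player best-responding; Nash payoffs (4, 7).
Player 2's commitment gain: 7 − 7 = 0.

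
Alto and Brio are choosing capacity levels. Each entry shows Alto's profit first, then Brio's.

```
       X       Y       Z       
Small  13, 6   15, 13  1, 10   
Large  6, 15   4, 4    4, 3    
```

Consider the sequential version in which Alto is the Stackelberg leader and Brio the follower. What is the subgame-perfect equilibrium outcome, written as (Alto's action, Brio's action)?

(Small, Y)

Brio best-responds to each possible Alto move:
- Small: BR = Y, leader payoff 15.
- Large: BR = X, leader payoff 6.
Alto's induced payoffs are 15, 6, so Alto commits to Small. Subgame-perfect outcome: (Small, Y) with payoffs (15, 13).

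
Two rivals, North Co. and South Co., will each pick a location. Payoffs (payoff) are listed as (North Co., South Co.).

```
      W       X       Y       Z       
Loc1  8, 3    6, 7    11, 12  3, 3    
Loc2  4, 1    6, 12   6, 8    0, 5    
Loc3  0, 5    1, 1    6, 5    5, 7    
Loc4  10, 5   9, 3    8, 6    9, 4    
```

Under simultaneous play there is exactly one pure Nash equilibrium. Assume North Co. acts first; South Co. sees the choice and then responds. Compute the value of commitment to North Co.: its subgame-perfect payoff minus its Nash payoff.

South Co. best-responds to each possible North Co. move:
- Loc1: BR = Y, leader payoff 11.
- Loc2: BR = X, leader payoff 6.
- Loc3: BR = Z, leader payoff 5.
- Loc4: BR = Y, leader payoff 8.
North Co.'s induced payoffs are 11, 6, 5, 8, so North Co. commits to Loc1. Subgame-perfect outcome: (Loc1, Y) with payoffs (11, 12).
Now find the simultaneous Nash equilibrium.
North Co.'s best replies: W→Loc4; X→Loc4; Y→Loc1; Z→Loc4.
South Co.'s best replies: Loc1→Y; Loc2→X; Loc3→Z; Loc4→Y.
Only (Loc1, Y) has each player best-responding; Nash payoffs (11, 12).
North Co.'s commitment gain: 11 − 11 = 0.

0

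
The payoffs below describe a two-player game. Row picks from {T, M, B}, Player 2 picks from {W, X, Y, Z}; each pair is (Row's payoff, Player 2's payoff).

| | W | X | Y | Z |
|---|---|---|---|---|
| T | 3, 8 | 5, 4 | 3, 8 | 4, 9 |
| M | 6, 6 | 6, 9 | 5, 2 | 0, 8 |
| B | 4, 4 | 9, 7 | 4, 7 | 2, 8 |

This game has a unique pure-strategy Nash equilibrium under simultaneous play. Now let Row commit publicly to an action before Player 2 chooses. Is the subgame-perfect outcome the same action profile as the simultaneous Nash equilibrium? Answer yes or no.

no

Player 2 best-responds to each possible Row move:
- T → Player 2 plays Z (best of 8, 4, 8, 9); Row gets 4.
- M → Player 2 plays X (best of 6, 9, 2, 8); Row gets 6.
- B → Player 2 plays Z (best of 4, 7, 7, 8); Row gets 2.
Maximizing over 4, 6, 2, Row chooses M. Subgame-perfect outcome: (M, X) with payoffs (6, 9).
Under simultaneous play:
Row's best replies: W→M; X→B; Y→M; Z→T.
Player 2's best replies: T→Z; M→X; B→Z.
Only (T, Z) has each player best-responding; Nash payoffs (4, 9).
Sequential outcome (M, X) differs from the Nash profile (T, Z).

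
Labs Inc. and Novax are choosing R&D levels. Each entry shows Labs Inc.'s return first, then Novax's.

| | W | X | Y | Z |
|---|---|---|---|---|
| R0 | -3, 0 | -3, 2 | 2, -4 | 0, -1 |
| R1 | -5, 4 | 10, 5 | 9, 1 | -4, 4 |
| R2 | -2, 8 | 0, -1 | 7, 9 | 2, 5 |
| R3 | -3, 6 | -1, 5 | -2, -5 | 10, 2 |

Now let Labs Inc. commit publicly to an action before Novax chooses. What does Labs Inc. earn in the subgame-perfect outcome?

Solve by backward induction (Labs Inc. leads).
- R0: BR = X, leader payoff -3.
- R1: BR = X, leader payoff 10.
- R2: BR = Y, leader payoff 7.
- R3: BR = W, leader payoff -3.
Labs Inc.'s induced payoffs are -3, 10, 7, -3, so Labs Inc. commits to R1. Subgame-perfect outcome: (R1, X) with payoffs (10, 5).

10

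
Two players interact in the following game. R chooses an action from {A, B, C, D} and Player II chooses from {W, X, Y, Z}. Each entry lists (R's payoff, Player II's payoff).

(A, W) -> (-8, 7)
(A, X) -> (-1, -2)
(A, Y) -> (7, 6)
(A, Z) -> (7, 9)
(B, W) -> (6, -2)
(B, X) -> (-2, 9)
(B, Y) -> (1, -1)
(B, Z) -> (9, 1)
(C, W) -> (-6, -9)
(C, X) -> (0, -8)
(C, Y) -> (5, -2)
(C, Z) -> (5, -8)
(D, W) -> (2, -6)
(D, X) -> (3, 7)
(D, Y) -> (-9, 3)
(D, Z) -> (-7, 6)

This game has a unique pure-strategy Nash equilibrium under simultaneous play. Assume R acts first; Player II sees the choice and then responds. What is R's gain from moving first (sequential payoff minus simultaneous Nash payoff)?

4

Solve by backward induction (R leads).
- A: Player II compares 7, -2, 6, 9 and picks Z; R would get 7.
- B: Player II compares -2, 9, -1, 1 and picks X; R would get -2.
- C: Player II compares -9, -8, -2, -8 and picks Y; R would get 5.
- D: Player II compares -6, 7, 3, 6 and picks X; R would get 3.
R's induced payoffs are 7, -2, 5, 3, so R commits to A. Subgame-perfect outcome: (A, Z) with payoffs (7, 9).
For the simultaneous game, intersect best replies.
R's best replies: W→B; X→D; Y→A; Z→B.
Player II's best replies: A→Z; B→X; C→Y; D→X.
Only (D, X) has each player best-responding; Nash payoffs (3, 7).
R's commitment gain: 7 − 3 = 4.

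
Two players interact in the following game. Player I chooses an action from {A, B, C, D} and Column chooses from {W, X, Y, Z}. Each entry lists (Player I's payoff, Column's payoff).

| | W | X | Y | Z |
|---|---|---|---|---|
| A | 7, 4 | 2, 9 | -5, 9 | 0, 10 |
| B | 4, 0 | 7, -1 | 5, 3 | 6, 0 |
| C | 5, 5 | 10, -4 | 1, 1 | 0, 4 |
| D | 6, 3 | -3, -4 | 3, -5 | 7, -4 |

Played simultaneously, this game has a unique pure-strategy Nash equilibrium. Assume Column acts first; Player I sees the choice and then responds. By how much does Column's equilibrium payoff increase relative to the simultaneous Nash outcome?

1

Backward induction with Column moving first.
- W: Player I compares 7, 4, 5, 6 and picks A; Column would get 4.
- X: Player I compares 2, 7, 10, -3 and picks C; Column would get -4.
- Y: Player I compares -5, 5, 1, 3 and picks B; Column would get 3.
- Z: Player I compares 0, 6, 0, 7 and picks D; Column would get -4.
Maximizing over 4, -4, 3, -4, Column chooses W. Subgame-perfect outcome: (A, W) with payoffs (7, 4).
For the simultaneous game, intersect best replies.
Player I's best replies: W→A; X→C; Y→B; Z→D.
Column's best replies: A→Z; B→Y; C→W; D→W.
Only (B, Y) has each player best-responding; Nash payoffs (5, 3).
Column's commitment gain: 4 − 3 = 1.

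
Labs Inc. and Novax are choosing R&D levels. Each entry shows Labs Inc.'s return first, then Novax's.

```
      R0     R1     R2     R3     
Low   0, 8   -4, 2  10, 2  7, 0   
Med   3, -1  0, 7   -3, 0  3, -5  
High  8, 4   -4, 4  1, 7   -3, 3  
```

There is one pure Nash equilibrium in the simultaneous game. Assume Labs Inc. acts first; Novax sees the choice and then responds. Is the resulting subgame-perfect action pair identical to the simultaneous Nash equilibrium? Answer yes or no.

no

Work backward from Novax's decision.
- Low: BR = R0, leader payoff 0.
- Med: BR = R1, leader payoff 0.
- High: BR = R2, leader payoff 1.
Labs Inc.'s induced payoffs are 0, 0, 1, so Labs Inc. commits to High. Subgame-perfect outcome: (High, R2) with payoffs (1, 7).
Under simultaneous play:
Labs Inc.'s best replies: R0→High; R1→Med; R2→Low; R3→Low.
Novax's best replies: Low→R0; Med→R1; High→R2.
Only (Med, R1) has each player best-responding; Nash payoffs (0, 7).
Sequential outcome (High, R2) differs from the Nash profile (Med, R1).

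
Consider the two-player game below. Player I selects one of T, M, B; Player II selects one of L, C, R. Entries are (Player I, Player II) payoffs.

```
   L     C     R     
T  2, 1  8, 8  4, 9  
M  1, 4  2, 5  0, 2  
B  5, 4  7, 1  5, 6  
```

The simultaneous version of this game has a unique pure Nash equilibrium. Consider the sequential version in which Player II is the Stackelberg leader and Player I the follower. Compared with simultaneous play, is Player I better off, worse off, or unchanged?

Backward induction with Player II moving first.
- L: BR = B, leader payoff 4.
- C: BR = T, leader payoff 8.
- R: BR = B, leader payoff 6.
Player II's induced payoffs are 4, 8, 6, so Player II commits to C. Subgame-perfect outcome: (T, C) with payoffs (8, 8).
Under simultaneous play:
Player I's best replies: L→B; C→T; R→B.
Player II's best replies: T→R; M→C; B→R.
The unique mutual best reply is (B, R), giving (5, 6).
Player I earns 8 sequentially versus 5 at the Nash outcome: better off.

better off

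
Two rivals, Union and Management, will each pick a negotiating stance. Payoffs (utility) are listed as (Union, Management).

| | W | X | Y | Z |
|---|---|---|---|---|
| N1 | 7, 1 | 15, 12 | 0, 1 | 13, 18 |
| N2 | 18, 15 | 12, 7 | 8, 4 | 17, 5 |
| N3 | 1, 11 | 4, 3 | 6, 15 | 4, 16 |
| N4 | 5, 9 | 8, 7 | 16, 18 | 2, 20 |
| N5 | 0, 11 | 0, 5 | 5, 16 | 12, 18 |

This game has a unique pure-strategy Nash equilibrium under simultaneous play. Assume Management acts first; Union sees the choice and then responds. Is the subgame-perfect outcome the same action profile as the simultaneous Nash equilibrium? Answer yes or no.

no

Union best-responds to each possible Management move:
- W: Union compares 7, 18, 1, 5, 0 and picks N2; Management would get 15.
- X: Union compares 15, 12, 4, 8, 0 and picks N1; Management would get 12.
- Y: Union compares 0, 8, 6, 16, 5 and picks N4; Management would get 18.
- Z: Union compares 13, 17, 4, 2, 12 and picks N2; Management would get 5.
Among 15, 12, 18, 5, the best is 18 at Y. Subgame-perfect outcome: (N4, Y) with payoffs (16, 18).
For the simultaneous game, intersect best replies.
Union's best replies: W→N2; X→N1; Y→N4; Z→N2.
Management's best replies: N1→Z; N2→W; N3→Z; N4→Z; N5→Z.
The unique mutual best reply is (N2, W), giving (18, 15).
Sequential outcome (N4, Y) differs from the Nash profile (N2, W).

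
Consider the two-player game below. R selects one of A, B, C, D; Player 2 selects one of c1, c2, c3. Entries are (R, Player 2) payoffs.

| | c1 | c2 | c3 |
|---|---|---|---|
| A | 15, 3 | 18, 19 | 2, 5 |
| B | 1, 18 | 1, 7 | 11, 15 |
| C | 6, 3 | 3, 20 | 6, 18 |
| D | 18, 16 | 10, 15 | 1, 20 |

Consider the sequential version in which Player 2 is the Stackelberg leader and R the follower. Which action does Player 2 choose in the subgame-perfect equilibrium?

Work backward from R's decision.
- c1: R compares 15, 1, 6, 18 and picks D; Player 2 would get 16.
- c2: R compares 18, 1, 3, 10 and picks A; Player 2 would get 19.
- c3: R compares 2, 11, 6, 1 and picks B; Player 2 would get 15.
Player 2's induced payoffs are 16, 19, 15, so Player 2 commits to c2. Subgame-perfect outcome: (A, c2) with payoffs (18, 19).

c2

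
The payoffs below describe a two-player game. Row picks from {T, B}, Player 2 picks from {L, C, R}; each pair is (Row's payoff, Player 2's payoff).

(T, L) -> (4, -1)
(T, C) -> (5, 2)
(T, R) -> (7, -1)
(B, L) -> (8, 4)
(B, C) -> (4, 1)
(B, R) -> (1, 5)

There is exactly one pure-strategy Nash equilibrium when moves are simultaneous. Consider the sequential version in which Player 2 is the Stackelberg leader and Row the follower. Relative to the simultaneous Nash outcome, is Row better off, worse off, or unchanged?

Work backward from Row's decision.
- L → Row plays B (best of 4, 8); Player 2 gets 4.
- C → Row plays T (best of 5, 4); Player 2 gets 2.
- R → Row plays T (best of 7, 1); Player 2 gets -1.
Player 2's induced payoffs are 4, 2, -1, so Player 2 commits to L. Subgame-perfect outcome: (B, L) with payoffs (8, 4).
Under simultaneous play:
Row's best replies: L→B; C→T; R→T.
Player 2's best replies: T→C; B→R.
Only (T, C) has each player best-responding; Nash payoffs (5, 2).
Row earns 8 sequentially versus 5 at the Nash outcome: better off.

better off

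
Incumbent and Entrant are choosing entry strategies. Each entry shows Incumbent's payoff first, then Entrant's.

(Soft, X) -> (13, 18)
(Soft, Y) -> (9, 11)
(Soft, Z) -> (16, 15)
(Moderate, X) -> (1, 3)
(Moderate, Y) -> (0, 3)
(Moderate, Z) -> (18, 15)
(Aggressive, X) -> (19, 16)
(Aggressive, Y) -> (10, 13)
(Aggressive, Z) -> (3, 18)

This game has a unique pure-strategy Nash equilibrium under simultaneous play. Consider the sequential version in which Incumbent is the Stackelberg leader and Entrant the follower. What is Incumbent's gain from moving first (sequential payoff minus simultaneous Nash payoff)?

0

Entrant best-responds to each possible Incumbent move:
- Soft → Entrant plays X (best of 18, 11, 15); Incumbent gets 13.
- Moderate → Entrant plays Z (best of 3, 3, 15); Incumbent gets 18.
- Aggressive → Entrant plays Z (best of 16, 13, 18); Incumbent gets 3.
Incumbent's induced payoffs are 13, 18, 3, so Incumbent commits to Moderate. Subgame-perfect outcome: (Moderate, Z) with payoffs (18, 15).
Now find the simultaneous Nash equilibrium.
Incumbent's best replies: X→Aggressive; Y→Aggressive; Z→Moderate.
Entrant's best replies: Soft→X; Moderate→Z; Aggressive→Z.
Only (Moderate, Z) has each player best-responding; Nash payoffs (18, 15).
Incumbent's commitment gain: 18 − 18 = 0.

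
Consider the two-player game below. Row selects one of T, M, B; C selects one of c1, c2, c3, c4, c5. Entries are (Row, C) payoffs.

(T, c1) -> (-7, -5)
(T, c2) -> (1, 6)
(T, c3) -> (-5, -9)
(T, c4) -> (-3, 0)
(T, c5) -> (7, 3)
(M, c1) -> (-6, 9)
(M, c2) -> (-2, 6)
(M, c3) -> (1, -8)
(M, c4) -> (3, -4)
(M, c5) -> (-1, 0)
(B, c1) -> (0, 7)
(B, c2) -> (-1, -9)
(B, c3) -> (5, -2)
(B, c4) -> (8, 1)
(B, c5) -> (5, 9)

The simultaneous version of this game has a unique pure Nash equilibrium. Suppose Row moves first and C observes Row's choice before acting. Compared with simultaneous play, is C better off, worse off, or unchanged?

C best-responds to each possible Row move:
- T: C compares -5, 6, -9, 0, 3 and picks c2; Row would get 1.
- M: C compares 9, 6, -8, -4, 0 and picks c1; Row would get -6.
- B: C compares 7, -9, -2, 1, 9 and picks c5; Row would get 5.
Row's induced payoffs are 1, -6, 5, so Row commits to B. Subgame-perfect outcome: (B, c5) with payoffs (5, 9).
For the simultaneous game, intersect best replies.
Row's best replies: c1→B; c2→T; c3→B; c4→B; c5→T.
C's best replies: T→c2; M→c1; B→c5.
Only (T, c2) has each player best-responding; Nash payoffs (1, 6).
C earns 9 sequentially versus 6 at the Nash outcome: better off.

better off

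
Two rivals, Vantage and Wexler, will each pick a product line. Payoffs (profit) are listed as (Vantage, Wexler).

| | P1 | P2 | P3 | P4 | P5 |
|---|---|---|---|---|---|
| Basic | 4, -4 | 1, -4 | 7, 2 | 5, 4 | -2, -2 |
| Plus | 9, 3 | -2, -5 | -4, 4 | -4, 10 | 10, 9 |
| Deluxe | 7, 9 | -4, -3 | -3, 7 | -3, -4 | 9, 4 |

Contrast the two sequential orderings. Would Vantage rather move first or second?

If Vantage leads: Wexler's best replies are Basic→P4, Plus→P4, Deluxe→P1; Vantage's induced payoffs 5, -4, 7; outcome (Deluxe, P1), payoffs (7, 9).
If Wexler leads: Vantage's best replies are P1→Plus, P2→Basic, P3→Basic, P4→Basic, P5→Plus; Wexler's induced payoffs 3, -4, 2, 4, 9; outcome (Plus, P5), payoffs (10, 9).
Vantage gets 7 moving first and 10 moving second, so Vantage prefers to move second.

second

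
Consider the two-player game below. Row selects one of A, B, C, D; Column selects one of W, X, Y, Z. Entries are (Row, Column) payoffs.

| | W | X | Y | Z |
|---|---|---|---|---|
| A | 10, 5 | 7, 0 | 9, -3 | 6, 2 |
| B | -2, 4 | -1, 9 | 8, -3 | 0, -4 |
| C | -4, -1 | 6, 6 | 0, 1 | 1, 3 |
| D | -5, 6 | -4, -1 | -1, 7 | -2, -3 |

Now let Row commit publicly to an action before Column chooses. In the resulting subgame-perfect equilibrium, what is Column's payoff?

5

Backward induction with Row moving first.
- A → Column plays W (best of 5, 0, -3, 2); Row gets 10.
- B → Column plays X (best of 4, 9, -3, -4); Row gets -1.
- C → Column plays X (best of -1, 6, 1, 3); Row gets 6.
- D → Column plays Y (best of 6, -1, 7, -3); Row gets -1.
Among 10, -1, 6, -1, the best is 10 at A. Subgame-perfect outcome: (A, W) with payoffs (10, 5).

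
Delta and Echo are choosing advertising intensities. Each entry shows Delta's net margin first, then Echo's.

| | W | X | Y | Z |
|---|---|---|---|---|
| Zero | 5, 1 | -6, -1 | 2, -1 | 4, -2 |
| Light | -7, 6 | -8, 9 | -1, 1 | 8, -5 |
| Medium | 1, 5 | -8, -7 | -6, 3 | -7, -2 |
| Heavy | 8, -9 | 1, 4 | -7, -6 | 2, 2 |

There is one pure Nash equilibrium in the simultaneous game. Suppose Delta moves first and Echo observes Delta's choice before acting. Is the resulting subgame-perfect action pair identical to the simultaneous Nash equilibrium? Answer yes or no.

Work backward from Echo's decision.
- Zero → Echo plays W (best of 1, -1, -1, -2); Delta gets 5.
- Light → Echo plays X (best of 6, 9, 1, -5); Delta gets -8.
- Medium → Echo plays W (best of 5, -7, 3, -2); Delta gets 1.
- Heavy → Echo plays X (best of -9, 4, -6, 2); Delta gets 1.
Maximizing over 5, -8, 1, 1, Delta chooses Zero. Subgame-perfect outcome: (Zero, W) with payoffs (5, 1).
Under simultaneous play:
Delta's best replies: W→Heavy; X→Heavy; Y→Zero; Z→Light.
Echo's best replies: Zero→W; Light→X; Medium→W; Heavy→X.
The unique mutual best reply is (Heavy, X), giving (1, 4).
Sequential outcome (Zero, W) differs from the Nash profile (Heavy, X).

no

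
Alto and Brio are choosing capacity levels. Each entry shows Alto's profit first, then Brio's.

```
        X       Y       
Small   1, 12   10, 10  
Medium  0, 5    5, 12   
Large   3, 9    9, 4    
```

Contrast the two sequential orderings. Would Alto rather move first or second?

second

If Alto leads: Brio's best replies are Small→X, Medium→Y, Large→X; Alto's induced payoffs 1, 5, 3; outcome (Medium, Y), payoffs (5, 12).
If Brio leads: Alto's best replies are X→Large, Y→Small; Brio's induced payoffs 9, 10; outcome (Small, Y), payoffs (10, 10).
Alto gets 5 moving first and 10 moving second, so Alto prefers to move second.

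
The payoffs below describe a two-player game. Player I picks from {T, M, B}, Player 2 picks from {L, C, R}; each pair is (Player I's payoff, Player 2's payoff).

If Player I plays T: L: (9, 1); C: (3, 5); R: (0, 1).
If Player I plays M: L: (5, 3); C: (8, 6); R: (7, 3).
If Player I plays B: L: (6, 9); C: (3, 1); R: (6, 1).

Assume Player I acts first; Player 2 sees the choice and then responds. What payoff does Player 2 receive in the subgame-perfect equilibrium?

6

Work backward from Player 2's decision.
- T: BR = C, leader payoff 3.
- M: BR = C, leader payoff 8.
- B: BR = L, leader payoff 6.
Maximizing over 3, 8, 6, Player I chooses M. Subgame-perfect outcome: (M, C) with payoffs (8, 6).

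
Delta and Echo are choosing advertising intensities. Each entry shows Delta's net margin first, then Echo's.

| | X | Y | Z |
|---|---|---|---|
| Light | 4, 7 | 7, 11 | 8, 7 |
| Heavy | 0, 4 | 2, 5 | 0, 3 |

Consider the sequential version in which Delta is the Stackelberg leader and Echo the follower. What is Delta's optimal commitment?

Light

Work backward from Echo's decision.
- Light: Echo compares 7, 11, 7 and picks Y; Delta would get 7.
- Heavy: Echo compares 4, 5, 3 and picks Y; Delta would get 2.
Among 7, 2, the best is 7 at Light. Subgame-perfect outcome: (Light, Y) with payoffs (7, 11).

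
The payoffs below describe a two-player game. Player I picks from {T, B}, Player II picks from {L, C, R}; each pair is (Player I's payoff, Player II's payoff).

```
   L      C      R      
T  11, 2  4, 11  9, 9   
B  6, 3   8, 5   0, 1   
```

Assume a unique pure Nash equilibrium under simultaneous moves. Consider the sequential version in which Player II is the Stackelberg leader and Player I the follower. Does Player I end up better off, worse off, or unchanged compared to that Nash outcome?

better off

Solve by backward induction (Player II leads).
- L → Player I plays T (best of 11, 6); Player II gets 2.
- C → Player I plays B (best of 4, 8); Player II gets 5.
- R → Player I plays T (best of 9, 0); Player II gets 9.
Maximizing over 2, 5, 9, Player II chooses R. Subgame-perfect outcome: (T, R) with payoffs (9, 9).
Under simultaneous play:
Player I's best replies: L→T; C→B; R→T.
Player II's best replies: T→C; B→C.
Only (B, C) has each player best-responding; Nash payoffs (8, 5).
Player I earns 9 sequentially versus 8 at the Nash outcome: better off.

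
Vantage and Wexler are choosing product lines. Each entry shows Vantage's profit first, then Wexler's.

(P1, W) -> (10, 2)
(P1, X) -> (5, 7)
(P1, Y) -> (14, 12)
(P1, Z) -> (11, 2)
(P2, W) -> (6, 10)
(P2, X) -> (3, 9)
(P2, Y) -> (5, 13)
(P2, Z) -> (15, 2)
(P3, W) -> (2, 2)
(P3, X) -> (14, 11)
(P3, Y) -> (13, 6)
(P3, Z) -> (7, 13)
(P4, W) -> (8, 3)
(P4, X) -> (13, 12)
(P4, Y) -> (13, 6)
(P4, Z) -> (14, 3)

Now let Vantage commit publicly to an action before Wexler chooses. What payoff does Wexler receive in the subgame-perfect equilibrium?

Work backward from Wexler's decision.
- P1 → Wexler plays Y (best of 2, 7, 12, 2); Vantage gets 14.
- P2 → Wexler plays Y (best of 10, 9, 13, 2); Vantage gets 5.
- P3 → Wexler plays Z (best of 2, 11, 6, 13); Vantage gets 7.
- P4 → Wexler plays X (best of 3, 12, 6, 3); Vantage gets 13.
Maximizing over 14, 5, 7, 13, Vantage chooses P1. Subgame-perfect outcome: (P1, Y) with payoffs (14, 12).

12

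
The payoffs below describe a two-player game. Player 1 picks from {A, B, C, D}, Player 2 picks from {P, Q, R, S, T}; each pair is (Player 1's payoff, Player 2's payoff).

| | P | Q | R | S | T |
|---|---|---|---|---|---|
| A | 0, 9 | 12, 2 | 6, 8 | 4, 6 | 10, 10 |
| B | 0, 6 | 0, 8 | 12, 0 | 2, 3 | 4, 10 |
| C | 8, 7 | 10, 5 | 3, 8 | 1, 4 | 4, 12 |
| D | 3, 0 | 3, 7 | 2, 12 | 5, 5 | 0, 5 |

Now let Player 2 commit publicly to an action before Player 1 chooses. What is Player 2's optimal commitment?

Backward induction with Player 2 moving first.
- P: BR = C, leader payoff 7.
- Q: BR = A, leader payoff 2.
- R: BR = B, leader payoff 0.
- S: BR = D, leader payoff 5.
- T: BR = A, leader payoff 10.
Among 7, 2, 0, 5, 10, the best is 10 at T. Subgame-perfect outcome: (A, T) with payoffs (10, 10).

T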